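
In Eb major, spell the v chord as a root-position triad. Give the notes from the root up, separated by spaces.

The root, Bb, is scale degree 5 — the same note in Eb major and Eb minor; only the chord quality changes. Building the minor chord from the parallel minor on Bb: Bb–Db–F.

Bb Db F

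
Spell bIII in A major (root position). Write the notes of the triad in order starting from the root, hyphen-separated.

The root of bIII is the lowered 3rd degree: C# becomes C. Stacking thirds in A minor on C gives C–E–G.

C-E-G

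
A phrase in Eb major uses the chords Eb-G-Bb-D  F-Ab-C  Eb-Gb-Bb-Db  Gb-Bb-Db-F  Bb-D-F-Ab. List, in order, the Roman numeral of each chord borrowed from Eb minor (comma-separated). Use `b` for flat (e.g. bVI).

The diatonic triads in Eb major are Eb, Fm, Gm, Ab, Bb, Cm, Ddim. Eb–G–Bb–D = Ebmaj7, F–Ab–C = Fm and Bb–D–F–Ab = Bb7 are all diatonic. Eb–Gb–Bb–Db is not: scale degree 1 in Eb major carries Eb (I). In Eb minor the chord on that degree is Ebm7, so here it functions as i7, borrowed from the parallel minor. Gb–Bb–Db–F is not: scale degree 3 in Eb major carries Gm (iii). In Eb minor the chord on that degree is Gbmaj7, so here it functions as bIIImaj7, borrowed from the parallel minor.

i7, bIIImaj7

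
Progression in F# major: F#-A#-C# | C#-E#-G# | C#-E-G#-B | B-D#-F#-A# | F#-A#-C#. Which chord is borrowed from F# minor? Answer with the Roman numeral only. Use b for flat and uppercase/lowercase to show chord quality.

F# major has the diatonic set F#, G#m, A#m, B, C#, D#m, E#dim. F#–A#–C# = F#, C#–E#–G# = C# and B–D#–F#–A# = Bmaj7 are all diatonic. C#–E–G#–B is not: scale degree 5 in F# major carries C# (V). In F# minor the chord on that degree is C#m7, so here it functions as v7, borrowed from the parallel minor.

v7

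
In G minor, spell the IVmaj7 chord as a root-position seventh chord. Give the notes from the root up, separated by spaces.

IVmaj7 is built on scale degree 4, which is C in both G minor and its parallel. Building the major-seventh chord from the parallel major on C: C–E–G–B.

C E G B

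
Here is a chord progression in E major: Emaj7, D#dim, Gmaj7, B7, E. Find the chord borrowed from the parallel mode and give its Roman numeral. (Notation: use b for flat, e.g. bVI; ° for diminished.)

bIIImaj7

In E major the diatonic chords are E, F#m, G#m, A, B, C#m, D#dim. Of the given chords, Emaj7, D#dim, B7 and E are diatonic. But Gmaj7 (G–B–D–F#) is foreign: the diatonic iii on degree 3 is G#m, whereas Gmaj7 comes from E minor. It is labeled bIIImaj7.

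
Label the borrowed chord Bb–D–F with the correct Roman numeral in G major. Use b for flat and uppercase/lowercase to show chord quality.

Bb is the lowered form of scale degree 3 in G major (the diatonic degree 3 is B). Diatonically G major has Bm (iii) on that degree; Bb–D–F is instead the major chord native to G minor, so it takes the label bIII.

bIII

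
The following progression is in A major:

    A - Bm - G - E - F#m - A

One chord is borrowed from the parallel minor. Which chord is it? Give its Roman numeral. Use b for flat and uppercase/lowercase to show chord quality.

bVII

The diatonic triads in A major are A, Bm, C#m, D, E, F#m, G#dim. Of the given chords, A, Bm, E and F#m are diatonic. G (G–B–D) doesn't fit — on degree 7 A major would have G#dim (vii°). G is the degree-7 chord of A minor, so it is the borrowed bVII.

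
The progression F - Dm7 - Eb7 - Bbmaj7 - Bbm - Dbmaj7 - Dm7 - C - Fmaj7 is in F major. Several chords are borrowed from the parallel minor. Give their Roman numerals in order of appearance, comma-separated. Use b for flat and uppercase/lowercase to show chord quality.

bVII7, iv, bVImaj7

The diatonic triads in F major are F, Gm, Am, Bb, C, Dm, Edim. F, Dm7, Bbmaj7, C and Fmaj7 are all diatonic. Eb7 (Eb–G–Bb–Db) doesn't fit — on degree 7 F major would have Edim (vii°). Eb7 is the degree-7 chord of F minor, so it is the borrowed bVII7. But Bbm (Bb–Db–F) is foreign: the diatonic IV on degree 4 is Bb, whereas Bbm comes from F minor. It is labeled iv. Dbmaj7 (Db–F–Ab–C) is not: scale degree 6 in F major carries Dm (vi). In F minor the chord on that degree is Dbmaj7, so here it functions as bVImaj7, borrowed from the parallel minor.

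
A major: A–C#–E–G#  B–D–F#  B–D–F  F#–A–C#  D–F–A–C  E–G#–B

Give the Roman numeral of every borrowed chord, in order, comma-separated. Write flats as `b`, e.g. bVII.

ii°, iv7

The diatonic triads in A major are A, Bm, C#m, D, E, F#m, G#dim. A–C#–E–G# = Amaj7, B–D–F# = Bm, F#–A–C# = F#m and E–G#–B = E are all diatonic. B–D–F doesn't fit — on degree 2 A major would have Bm (ii). Bdim is the degree-2 chord of A minor, so it is the borrowed ii°. D–F–A–C doesn't fit — on degree 4 A major would have D (IV). Dm7 is the degree-4 chord of A minor, so it is the borrowed iv7.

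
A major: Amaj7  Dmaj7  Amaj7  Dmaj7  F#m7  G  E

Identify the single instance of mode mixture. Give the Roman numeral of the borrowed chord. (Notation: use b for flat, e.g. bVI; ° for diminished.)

In A major the diatonic chords are A, Bm, C#m, D, E, F#m, G#dim. Amaj7, Dmaj7, F#m7 and E are all diatonic. But G (G–B–D) is foreign: the diatonic vii° on degree 7 is G#dim, whereas G comes from A minor. It is labeled bVII.

bVII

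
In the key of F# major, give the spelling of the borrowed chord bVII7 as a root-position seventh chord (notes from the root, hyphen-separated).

The root of bVII7 is the lowered 7th degree: E# becomes E. Stacking thirds in F# minor on E gives E–G#–B–D.

E-G#-B-D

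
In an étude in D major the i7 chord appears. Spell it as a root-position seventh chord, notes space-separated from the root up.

D F A C

i7 is built on scale degree 1, which is D in both D major and its parallel. In D minor the chord on D is D–F–A–C.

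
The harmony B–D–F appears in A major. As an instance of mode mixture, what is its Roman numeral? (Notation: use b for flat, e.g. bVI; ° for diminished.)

B is scale degree 2 in A major. B–D–F is a diminished chord — the form found in A minor, not the diatonic ii (Bm). Borrowed into A major it is written ii°.

ii°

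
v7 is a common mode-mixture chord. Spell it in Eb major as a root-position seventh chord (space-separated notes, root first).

Bb Db F Ab

The root, Bb, is scale degree 5 — the same note in Eb major and Eb minor; only the chord quality changes. Building the minor-seventh chord from the parallel minor on Bb: Bb–Db–F–Ab.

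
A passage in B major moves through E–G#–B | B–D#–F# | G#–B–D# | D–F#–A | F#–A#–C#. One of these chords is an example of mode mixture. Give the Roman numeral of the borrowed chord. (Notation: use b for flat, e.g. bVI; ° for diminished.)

bIII

In B major the diatonic chords are B, C#m, D#m, E, F#, G#m, A#dim. E–G#–B = E, B–D#–F# = B, G#–B–D# = G#m and F#–A#–C# = F# are all diatonic. D–F#–A is not: scale degree 3 in B major carries D#m (iii). In B minor the chord on that degree is D, so here it functions as bIII, borrowed from the parallel minor.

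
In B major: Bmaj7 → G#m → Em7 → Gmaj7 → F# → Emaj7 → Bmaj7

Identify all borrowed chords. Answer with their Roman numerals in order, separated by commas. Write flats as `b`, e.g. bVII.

iv7, bVImaj7

The diatonic triads in B major are B, C#m, D#m, E, F#, G#m, A#dim. Bmaj7, G#m, F# and Emaj7 all belong to that set. Em7 (E–G–B–D) is not: scale degree 4 in B major carries E (IV). In B minor the chord on that degree is Em7, so here it functions as iv7, borrowed from the parallel minor. But Gmaj7 (G–B–D–F#) is foreign: the diatonic vi on degree 6 is G#m, whereas Gmaj7 comes from B minor. It is labeled bVImaj7.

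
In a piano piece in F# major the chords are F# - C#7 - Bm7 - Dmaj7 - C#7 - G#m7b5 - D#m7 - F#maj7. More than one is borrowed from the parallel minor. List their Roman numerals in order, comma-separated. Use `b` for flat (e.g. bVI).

iv7, bVImaj7, iiø7

In F# major the diatonic chords are F#, G#m, A#m, B, C#, D#m, E#dim. F#, C#7, D#m7 and F#maj7 are all diatonic. Bm7 (B–D–F#–A) is not: scale degree 4 in F# major carries B (IV). In F# minor the chord on that degree is Bm7, so here it functions as iv7, borrowed from the parallel minor. Dmaj7 (D–F#–A–C#) doesn't fit — on degree 6 F# major would have D#m (vi). Dmaj7 is the degree-6 chord of F# minor, so it is the borrowed bVImaj7. But G#m7b5 (G#–B–D–F#) is foreign: the diatonic ii on degree 2 is G#m, whereas G#m7b5 comes from F# minor. It is labeled iiø7.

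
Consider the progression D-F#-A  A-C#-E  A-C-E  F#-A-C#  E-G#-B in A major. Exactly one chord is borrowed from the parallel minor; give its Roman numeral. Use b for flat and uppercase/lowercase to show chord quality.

i

A major has the diatonic set A, Bm, C#m, D, E, F#m, G#dim. D–F#–A = D, A–C#–E = A, F#–A–C# = F#m and E–G#–B = E all belong to that set. A–C–E doesn't fit — on degree 1 A major would have A (I). Am is the degree-1 chord of A minor, so it is the borrowed i.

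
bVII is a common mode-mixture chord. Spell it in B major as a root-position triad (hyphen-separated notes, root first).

A-C#-E

Scale degree 7 in B major is A#. bVII uses the lowered form, A, taken from B minor. Building the major chord from the parallel minor on A: A–C#–E.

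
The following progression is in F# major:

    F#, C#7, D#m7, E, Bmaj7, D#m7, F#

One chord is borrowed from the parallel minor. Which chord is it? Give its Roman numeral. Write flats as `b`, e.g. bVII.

F# major has the diatonic set F#, G#m, A#m, B, C#, D#m, E#dim. F#, C#7, D#m7 and Bmaj7 all belong to that set. E (E–G#–B) is not: scale degree 7 in F# major carries E#dim (vii°). In F# minor the chord on that degree is E, so here it functions as bVII, borrowed from the parallel minor.

bVII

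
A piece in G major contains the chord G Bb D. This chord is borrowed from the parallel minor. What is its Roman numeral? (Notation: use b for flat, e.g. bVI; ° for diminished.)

i

G is scale degree 1 in G major. Diatonically G major has G (I) on that degree; G–Bb–D is instead the minor chord native to G minor, so it takes the label i.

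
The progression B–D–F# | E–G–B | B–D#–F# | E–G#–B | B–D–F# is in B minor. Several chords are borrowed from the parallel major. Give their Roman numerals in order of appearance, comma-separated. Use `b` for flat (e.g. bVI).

I, IV

In B minor (with V from harmonic minor) the diatonic chords are Bm, C#dim, D, Em, F#, G, A. B–D–F# = Bm and E–G–B = Em are both diatonic. B–D#–F# is not: scale degree 1 in B minor carries Bm (i). In B major the chord on that degree is B, so here it functions as I, borrowed from the parallel major. E–G#–B doesn't fit — on degree 4 B minor would have Em (iv). E is the degree-4 chord of B major, so it is the borrowed IV.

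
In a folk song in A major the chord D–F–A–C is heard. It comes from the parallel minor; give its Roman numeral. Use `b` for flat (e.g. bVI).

iv7

The root D is the diatonic 4th degree of A major; the borrowing shows in the chord quality. The diatonic chord on degree 4 would be D (IV), but D–F–A–C is the minor-seventh chord from A minor. As a borrowed chord it is labeled iv7.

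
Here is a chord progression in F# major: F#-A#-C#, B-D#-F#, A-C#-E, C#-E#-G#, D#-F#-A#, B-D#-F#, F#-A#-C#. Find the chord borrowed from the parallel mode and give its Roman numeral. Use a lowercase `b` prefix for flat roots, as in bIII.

bIII

In F# major the diatonic chords are F#, G#m, A#m, B, C#, D#m, E#dim. F#–A#–C# = F#, B–D#–F# = B, C#–E#–G# = C# and D#–F#–A# = D#m all belong to that set. A–C#–E doesn't fit — on degree 3 F# major would have A#m (iii). A is the degree-3 chord of F# minor, so it is the borrowed bIII.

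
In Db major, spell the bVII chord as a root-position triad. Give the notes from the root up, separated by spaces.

Scale degree 7 in Db major is C. bVII uses the lowered form, Cb, taken from Db minor. Stacking thirds in Db minor on Cb gives Cb–Eb–Gb.

Cb Eb Gb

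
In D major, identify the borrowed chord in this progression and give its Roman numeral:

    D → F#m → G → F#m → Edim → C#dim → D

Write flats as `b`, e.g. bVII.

In D major the diatonic chords are D, Em, F#m, G, A, Bm, C#dim. Of the given chords, D, F#m, G and C#dim are diatonic. But Edim (E–G–Bb) is foreign: the diatonic ii on degree 2 is Em, whereas Edim comes from D minor. It is labeled ii°.

ii°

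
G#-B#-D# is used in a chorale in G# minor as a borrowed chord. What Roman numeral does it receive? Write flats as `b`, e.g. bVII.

I

G# is scale degree 1 in G# minor. Diatonically G# minor has G#m (i) on that degree; G#–B#–D# is instead the major chord native to G# major, so it takes the label I.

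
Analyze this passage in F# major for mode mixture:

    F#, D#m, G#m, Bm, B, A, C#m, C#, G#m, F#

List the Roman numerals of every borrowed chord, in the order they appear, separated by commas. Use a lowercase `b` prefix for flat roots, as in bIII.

In F# major the diatonic chords are F#, G#m, A#m, B, C#, D#m, E#dim. Of the given chords, F#, D#m, G#m, B and C# are diatonic. Bm (B–D–F#) is not: scale degree 4 in F# major carries B (IV). In F# minor the chord on that degree is Bm, so here it functions as iv, borrowed from the parallel minor. But A (A–C#–E) is foreign: the diatonic iii on degree 3 is A#m, whereas A comes from F# minor. It is labeled bIII. But C#m (C#–E–G#) is foreign: the diatonic V on degree 5 is C#, whereas C#m comes from F# minor. It is labeled v.

iv, bIII, v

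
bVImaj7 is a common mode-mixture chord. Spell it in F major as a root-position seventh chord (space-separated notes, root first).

The root of bVImaj7 is the lowered 6th degree: D becomes Db. Stacking thirds in F minor on Db gives Db–F–Ab–C.

Db F Ab C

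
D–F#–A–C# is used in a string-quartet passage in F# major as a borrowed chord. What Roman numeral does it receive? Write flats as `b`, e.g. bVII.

D is the lowered form of scale degree 6 in F# major (the diatonic degree 6 is D#). The diatonic chord on degree 6 would be D#m (vi), but D–F#–A–C# is the major-seventh chord from F# minor. As a borrowed chord it is labeled bVImaj7.

bVImaj7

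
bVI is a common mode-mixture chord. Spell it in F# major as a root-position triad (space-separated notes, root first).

D F# A

Scale degree 6 in F# major is D#. bVI uses the lowered form, D, taken from F# minor. Stacking thirds in F# minor on D gives D–F#–A.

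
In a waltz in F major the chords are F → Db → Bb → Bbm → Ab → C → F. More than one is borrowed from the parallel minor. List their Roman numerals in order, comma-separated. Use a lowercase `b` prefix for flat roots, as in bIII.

bVI, iv, bIII

F major has the diatonic set F, Gm, Am, Bb, C, Dm, Edim. Of the given chords, F, Bb and C are diatonic. But Db (Db–F–Ab) is foreign: the diatonic vi on degree 6 is Dm, whereas Db comes from F minor. It is labeled bVI. Bbm (Bb–Db–F) doesn't fit — on degree 4 F major would have Bb (IV). Bbm is the degree-4 chord of F minor, so it is the borrowed iv. Ab (Ab–C–Eb) is not: scale degree 3 in F major carries Am (iii). In F minor the chord on that degree is Ab, so here it functions as bIII, borrowed from the parallel minor.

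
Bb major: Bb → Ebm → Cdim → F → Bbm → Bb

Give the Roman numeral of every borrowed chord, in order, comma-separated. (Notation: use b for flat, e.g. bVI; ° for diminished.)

Bb major has the diatonic set Bb, Cm, Dm, Eb, F, Gm, Adim. Bb and F are both diatonic. But Ebm (Eb–Gb–Bb) is foreign: the diatonic IV on degree 4 is Eb, whereas Ebm comes from Bb minor. It is labeled iv. Cdim (C–Eb–Gb) doesn't fit — on degree 2 Bb major would have Cm (ii). Cdim is the degree-2 chord of Bb minor, so it is the borrowed ii°. Bbm (Bb–Db–F) is not: scale degree 1 in Bb major carries Bb (I). In Bb minor the chord on that degree is Bbm, so here it functions as i, borrowed from the parallel minor.

iv, ii°, i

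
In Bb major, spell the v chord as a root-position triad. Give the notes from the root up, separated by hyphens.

v is built on scale degree 5, which is F in both Bb major and its parallel. Building the minor chord from the parallel minor on F: F–Ab–C.

F-Ab-C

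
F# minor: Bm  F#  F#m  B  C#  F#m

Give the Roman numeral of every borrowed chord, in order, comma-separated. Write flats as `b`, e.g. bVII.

I, IV

F# minor has the diatonic set F#m, G#dim, A, Bm, C#, D, E (with V from harmonic minor). Of the given chords, Bm, F#m and C# are diatonic. F# (F#–A#–C#) doesn't fit — on degree 1 F# minor would have F#m (i). F# is the degree-1 chord of F# major, so it is the borrowed I. B (B–D#–F#) is not: scale degree 4 in F# minor carries Bm (iv). In F# major the chord on that degree is B, so here it functions as IV, borrowed from the parallel major.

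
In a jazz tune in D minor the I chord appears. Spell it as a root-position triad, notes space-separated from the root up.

I is built on scale degree 1, which is D in both D minor and its parallel. In D major the chord on D is D–F#–A.

D F# A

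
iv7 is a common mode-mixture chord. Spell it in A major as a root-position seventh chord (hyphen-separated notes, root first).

D-F-A-C

iv7 is built on scale degree 4, which is D in both A major and its parallel. Building the minor-seventh chord from the parallel minor on D: D–F–A–C.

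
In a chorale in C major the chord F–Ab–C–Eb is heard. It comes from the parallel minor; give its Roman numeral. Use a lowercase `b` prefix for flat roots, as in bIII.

The root F is the diatonic 4th degree of C major; the borrowing shows in the chord quality. F–Ab–C–Eb is a minor-seventh chord — the form found in C minor, not the diatonic IV (F). Borrowed into C major it is written iv7.

iv7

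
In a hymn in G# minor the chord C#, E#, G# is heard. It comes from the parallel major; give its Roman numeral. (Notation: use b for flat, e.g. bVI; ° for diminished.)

IV

The root C# is the diatonic 4th degree of G# minor; the borrowing shows in the chord quality. Diatonically G# minor has C#m (iv) on that degree; C#–E#–G# is instead the major chord native to G# major, so it takes the label IV.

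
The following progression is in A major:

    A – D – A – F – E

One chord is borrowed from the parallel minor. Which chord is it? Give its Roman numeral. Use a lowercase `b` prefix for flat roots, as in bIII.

bVI

The diatonic triads in A major are A, Bm, C#m, D, E, F#m, G#dim. A, D and E all belong to that set. But F (F–A–C) is foreign: the diatonic vi on degree 6 is F#m, whereas F comes from A minor. It is labeled bVI.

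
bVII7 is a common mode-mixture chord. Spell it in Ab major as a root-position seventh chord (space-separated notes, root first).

Gb Bb Db Fb

The root of bVII7 is the lowered 7th degree: G becomes Gb. In Ab minor the chord on Gb is Gb–Bb–Db–Fb.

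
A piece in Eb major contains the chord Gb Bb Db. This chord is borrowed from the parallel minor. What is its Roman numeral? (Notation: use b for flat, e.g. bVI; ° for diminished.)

bIII

In Eb major scale degree 3 is G; Gb is its lowered form, from Eb minor. The diatonic chord on degree 3 would be Gm (iii), but Gb–Bb–Db is the major chord from Eb minor. As a borrowed chord it is labeled bIII.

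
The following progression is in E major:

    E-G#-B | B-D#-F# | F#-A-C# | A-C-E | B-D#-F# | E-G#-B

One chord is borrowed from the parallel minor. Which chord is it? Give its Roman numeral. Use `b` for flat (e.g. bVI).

In E major the diatonic chords are E, F#m, G#m, A, B, C#m, D#dim. E–G#–B = E, B–D#–F# = B and F#–A–C# = F#m all belong to that set. A–C–E is not: scale degree 4 in E major carries A (IV). In E minor the chord on that degree is Am, so here it functions as iv, borrowed from the parallel minor.

iv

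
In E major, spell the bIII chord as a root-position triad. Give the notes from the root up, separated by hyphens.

The root of bIII is the lowered 3rd degree: G# becomes G. In E minor the chord on G is G–B–D.

G-B-D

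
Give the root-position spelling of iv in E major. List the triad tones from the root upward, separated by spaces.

A C E

iv is built on scale degree 4, which is A in both E major and its parallel. Building the minor chord from the parallel minor on A: A–C–E.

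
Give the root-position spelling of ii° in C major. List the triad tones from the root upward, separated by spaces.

The root, D, is scale degree 2 — the same note in C major and C minor; only the chord quality changes. Building the diminished chord from the parallel minor on D: D–F–Ab.

D F Ab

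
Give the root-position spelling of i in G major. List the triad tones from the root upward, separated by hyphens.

i is built on scale degree 1, which is G in both G major and its parallel. In G minor the chord on G is G–Bb–D.

G-Bb-D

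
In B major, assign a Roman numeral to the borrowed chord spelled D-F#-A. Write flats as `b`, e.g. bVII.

bIII

The root D is the lowered 3rd scale degree — diatonically B major has D# there. D–F#–A is a major chord — the form found in B minor, not the diatonic iii (D#m). Borrowed into B major it is written bIII.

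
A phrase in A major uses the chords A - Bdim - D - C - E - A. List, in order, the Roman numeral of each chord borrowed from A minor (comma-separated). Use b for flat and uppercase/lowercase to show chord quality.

A major has the diatonic set A, Bm, C#m, D, E, F#m, G#dim. A, D and E all belong to that set. But Bdim (B–D–F) is foreign: the diatonic ii on degree 2 is Bm, whereas Bdim comes from A minor. It is labeled ii°. But C (C–E–G) is foreign: the diatonic iii on degree 3 is C#m, whereas C comes from A minor. It is labeled bIII.

ii°, bIII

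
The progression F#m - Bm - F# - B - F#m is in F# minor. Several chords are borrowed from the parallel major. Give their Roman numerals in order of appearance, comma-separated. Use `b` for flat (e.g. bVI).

The diatonic triads in F# minor (with V from harmonic minor) are F#m, G#dim, A, Bm, C#, D, E. F#m and Bm are both diatonic. F# (F#–A#–C#) is not: scale degree 1 in F# minor carries F#m (i). In F# major the chord on that degree is F#, so here it functions as I, borrowed from the parallel major. B (B–D#–F#) is not: scale degree 4 in F# minor carries Bm (iv). In F# major the chord on that degree is B, so here it functions as IV, borrowed from the parallel major.

I, IV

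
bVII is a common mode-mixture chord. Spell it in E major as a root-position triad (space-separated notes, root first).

D F# A

The root of bVII is the lowered 7th degree: D# becomes D. Building the major chord from the parallel minor on D: D–F#–A.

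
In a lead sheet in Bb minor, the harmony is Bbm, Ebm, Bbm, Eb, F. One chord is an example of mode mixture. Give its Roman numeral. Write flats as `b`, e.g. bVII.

IV

The diatonic triads in Bb minor (with V from harmonic minor) are Bbm, Cdim, Db, Ebm, F, Gb, Ab. Of the given chords, Bbm, Ebm and F are diatonic. Eb (Eb–G–Bb) is not: scale degree 4 in Bb minor carries Ebm (iv). In Bb major the chord on that degree is Eb, so here it functions as IV, borrowed from the parallel major.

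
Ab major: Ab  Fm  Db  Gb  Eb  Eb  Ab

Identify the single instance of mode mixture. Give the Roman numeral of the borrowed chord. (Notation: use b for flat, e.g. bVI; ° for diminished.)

bVII

The diatonic triads in Ab major are Ab, Bbm, Cm, Db, Eb, Fm, Gdim. Ab, Fm, Db and Eb are all diatonic. Gb (Gb–Bb–Db) is not: scale degree 7 in Ab major carries Gdim (vii°). In Ab minor the chord on that degree is Gb, so here it functions as bVII, borrowed from the parallel minor.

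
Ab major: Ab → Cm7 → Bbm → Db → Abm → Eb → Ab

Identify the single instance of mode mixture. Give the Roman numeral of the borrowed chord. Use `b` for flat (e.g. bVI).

In Ab major the diatonic chords are Ab, Bbm, Cm, Db, Eb, Fm, Gdim. Ab, Cm7, Bbm, Db and Eb all belong to that set. But Abm (Ab–Cb–Eb) is foreign: the diatonic I on degree 1 is Ab, whereas Abm comes from Ab minor. It is labeled i.

i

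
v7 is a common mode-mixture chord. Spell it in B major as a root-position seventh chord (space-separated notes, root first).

F# A C# E

The root, F#, is scale degree 5 — the same note in B major and B minor; only the chord quality changes. Building the minor-seventh chord from the parallel minor on F#: F#–A–C#–E.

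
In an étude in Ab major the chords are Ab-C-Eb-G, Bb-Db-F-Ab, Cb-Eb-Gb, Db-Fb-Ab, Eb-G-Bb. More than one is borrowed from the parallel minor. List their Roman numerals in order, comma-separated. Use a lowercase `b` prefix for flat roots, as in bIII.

The diatonic triads in Ab major are Ab, Bbm, Cm, Db, Eb, Fm, Gdim. Ab–C–Eb–G = Abmaj7, Bb–Db–F–Ab = Bbm7 and Eb–G–Bb = Eb are all diatonic. Cb–Eb–Gb is not: scale degree 3 in Ab major carries Cm (iii). In Ab minor the chord on that degree is Cb, so here it functions as bIII, borrowed from the parallel minor. Db–Fb–Ab is not: scale degree 4 in Ab major carries Db (IV). In Ab minor the chord on that degree is Dbm, so here it functions as iv, borrowed from the parallel minor.

bIII, iv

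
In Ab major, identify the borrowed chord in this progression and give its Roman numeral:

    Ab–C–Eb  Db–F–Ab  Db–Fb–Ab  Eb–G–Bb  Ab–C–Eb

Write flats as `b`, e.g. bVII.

The diatonic triads in Ab major are Ab, Bbm, Cm, Db, Eb, Fm, Gdim. Of the given chords, Ab–C–Eb = Ab, Db–F–Ab = Db and Eb–G–Bb = Eb are diatonic. Db–Fb–Ab is not: scale degree 4 in Ab major carries Db (IV). In Ab minor the chord on that degree is Dbm, so here it functions as iv, borrowed from the parallel minor.

iv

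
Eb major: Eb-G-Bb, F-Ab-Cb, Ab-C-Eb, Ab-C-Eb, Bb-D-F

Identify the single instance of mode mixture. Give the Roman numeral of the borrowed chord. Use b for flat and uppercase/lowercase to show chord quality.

Eb major has the diatonic set Eb, Fm, Gm, Ab, Bb, Cm, Ddim. Eb–G–Bb = Eb, Ab–C–Eb = Ab and Bb–D–F = Bb are all diatonic. But F–Ab–Cb is foreign: the diatonic ii on degree 2 is Fm, whereas Fdim comes from Eb minor. It is labeled ii°.

ii°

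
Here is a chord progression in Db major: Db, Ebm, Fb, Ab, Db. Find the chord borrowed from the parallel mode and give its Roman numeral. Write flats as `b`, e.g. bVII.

bIII

The diatonic triads in Db major are Db, Ebm, Fm, Gb, Ab, Bbm, Cdim. Db, Ebm and Ab are all diatonic. Fb (Fb–Ab–Cb) is not: scale degree 3 in Db major carries Fm (iii). In Db minor the chord on that degree is Fb, so here it functions as bIII, borrowed from the parallel minor.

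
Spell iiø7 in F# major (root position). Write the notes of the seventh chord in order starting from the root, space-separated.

G# B D F#

The root, G#, is scale degree 2 — the same note in F# major and F# minor; only the chord quality changes. Building the half-diminished-seventh chord from the parallel minor on G#: G#–B–D–F#.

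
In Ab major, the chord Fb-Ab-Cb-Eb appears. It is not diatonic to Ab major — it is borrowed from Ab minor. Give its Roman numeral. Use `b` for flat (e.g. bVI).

bVImaj7

Fb is the lowered form of scale degree 6 in Ab major (the diatonic degree 6 is F). The diatonic chord on degree 6 would be Fm (vi), but Fb–Ab–Cb–Eb is the major-seventh chord from Ab minor. As a borrowed chord it is labeled bVImaj7.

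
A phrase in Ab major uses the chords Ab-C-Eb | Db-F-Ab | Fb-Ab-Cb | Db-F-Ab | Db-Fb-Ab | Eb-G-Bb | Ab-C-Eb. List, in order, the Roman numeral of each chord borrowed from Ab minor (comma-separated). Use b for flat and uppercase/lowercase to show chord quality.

The diatonic triads in Ab major are Ab, Bbm, Cm, Db, Eb, Fm, Gdim. Ab–C–Eb = Ab, Db–F–Ab = Db and Eb–G–Bb = Eb all belong to that set. Fb–Ab–Cb doesn't fit — on degree 6 Ab major would have Fm (vi). Fb is the degree-6 chord of Ab minor, so it is the borrowed bVI. But Db–Fb–Ab is foreign: the diatonic IV on degree 4 is Db, whereas Dbm comes from Ab minor. It is labeled iv.

bVI, iv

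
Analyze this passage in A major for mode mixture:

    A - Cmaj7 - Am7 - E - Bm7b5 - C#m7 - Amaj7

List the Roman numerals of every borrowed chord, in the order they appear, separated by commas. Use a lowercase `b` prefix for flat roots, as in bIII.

In A major the diatonic chords are A, Bm, C#m, D, E, F#m, G#dim. A, E, C#m7 and Amaj7 all belong to that set. Cmaj7 (C–E–G–B) is not: scale degree 3 in A major carries C#m (iii). In A minor the chord on that degree is Cmaj7, so here it functions as bIIImaj7, borrowed from the parallel minor. Am7 (A–C–E–G) is not: scale degree 1 in A major carries A (I). In A minor the chord on that degree is Am7, so here it functions as i7, borrowed from the parallel minor. But Bm7b5 (B–D–F–A) is foreign: the diatonic ii on degree 2 is Bm, whereas Bm7b5 comes from A minor. It is labeled iiø7.

bIIImaj7, i7, iiø7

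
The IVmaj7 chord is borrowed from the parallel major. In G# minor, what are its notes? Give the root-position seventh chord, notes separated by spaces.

C# E# G# B#

The root, C#, is scale degree 4 — the same note in G# minor and G# major; only the chord quality changes. Stacking thirds in G# major on C# gives C#–E#–G#–B#.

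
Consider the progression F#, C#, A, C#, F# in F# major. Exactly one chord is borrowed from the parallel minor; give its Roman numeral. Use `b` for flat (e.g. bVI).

In F# major the diatonic chords are F#, G#m, A#m, B, C#, D#m, E#dim. Of the given chords, F# and C# are diatonic. A (A–C#–E) doesn't fit — on degree 3 F# major would have A#m (iii). A is the degree-3 chord of F# minor, so it is the borrowed bIII.

bIII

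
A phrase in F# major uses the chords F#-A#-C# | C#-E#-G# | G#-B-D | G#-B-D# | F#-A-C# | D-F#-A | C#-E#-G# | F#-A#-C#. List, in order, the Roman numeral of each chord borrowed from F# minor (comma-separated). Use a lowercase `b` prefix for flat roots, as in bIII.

ii°, i, bVI

F# major has the diatonic set F#, G#m, A#m, B, C#, D#m, E#dim. F#–A#–C# = F#, C#–E#–G# = C# and G#–B–D# = G#m all belong to that set. G#–B–D is not: scale degree 2 in F# major carries G#m (ii). In F# minor the chord on that degree is G#dim, so here it functions as ii°, borrowed from the parallel minor. But F#–A–C# is foreign: the diatonic I on degree 1 is F#, whereas F#m comes from F# minor. It is labeled i. D–F#–A doesn't fit — on degree 6 F# major would have D#m (vi). D is the degree-6 chord of F# minor, so it is the borrowed bVI.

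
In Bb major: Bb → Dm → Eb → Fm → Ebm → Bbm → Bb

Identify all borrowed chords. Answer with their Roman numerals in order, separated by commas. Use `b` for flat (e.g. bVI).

The diatonic triads in Bb major are Bb, Cm, Dm, Eb, F, Gm, Adim. Bb, Dm and Eb are all diatonic. Fm (F–Ab–C) is not: scale degree 5 in Bb major carries F (V). In Bb minor the chord on that degree is Fm, so here it functions as v, borrowed from the parallel minor. Ebm (Eb–Gb–Bb) is not: scale degree 4 in Bb major carries Eb (IV). In Bb minor the chord on that degree is Ebm, so here it functions as iv, borrowed from the parallel minor. But Bbm (Bb–Db–F) is foreign: the diatonic I on degree 1 is Bb, whereas Bbm comes from Bb minor. It is labeled i.

v, iv, i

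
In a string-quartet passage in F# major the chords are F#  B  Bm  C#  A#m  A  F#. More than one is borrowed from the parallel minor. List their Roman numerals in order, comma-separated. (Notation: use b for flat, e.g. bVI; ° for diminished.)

The diatonic triads in F# major are F#, G#m, A#m, B, C#, D#m, E#dim. F#, B, C# and A#m all belong to that set. Bm (B–D–F#) doesn't fit — on degree 4 F# major would have B (IV). Bm is the degree-4 chord of F# minor, so it is the borrowed iv. A (A–C#–E) doesn't fit — on degree 3 F# major would have A#m (iii). A is the degree-3 chord of F# minor, so it is the borrowed bIII.

iv, bIII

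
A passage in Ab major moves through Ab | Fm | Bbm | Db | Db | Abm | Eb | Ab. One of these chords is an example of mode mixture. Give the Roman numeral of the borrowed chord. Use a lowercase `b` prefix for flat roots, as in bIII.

Ab major has the diatonic set Ab, Bbm, Cm, Db, Eb, Fm, Gdim. Of the given chords, Ab, Fm, Bbm, Db and Eb are diatonic. Abm (Ab–Cb–Eb) doesn't fit — on degree 1 Ab major would have Ab (I). Abm is the degree-1 chord of Ab minor, so it is the borrowed i.

i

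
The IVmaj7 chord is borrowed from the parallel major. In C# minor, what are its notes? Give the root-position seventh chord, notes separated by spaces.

IVmaj7 is built on scale degree 4, which is F# in both C# minor and its parallel. Building the major-seventh chord from the parallel major on F#: F#–A#–C#–E#.

F# A# C# E#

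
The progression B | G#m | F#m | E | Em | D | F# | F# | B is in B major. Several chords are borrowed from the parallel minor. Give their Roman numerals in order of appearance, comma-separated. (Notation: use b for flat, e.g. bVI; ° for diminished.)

v, iv, bIII

The diatonic triads in B major are B, C#m, D#m, E, F#, G#m, A#dim. B, G#m, E and F# are all diatonic. F#m (F#–A–C#) is not: scale degree 5 in B major carries F# (V). In B minor the chord on that degree is F#m, so here it functions as v, borrowed from the parallel minor. Em (E–G–B) is not: scale degree 4 in B major carries E (IV). In B minor the chord on that degree is Em, so here it functions as iv, borrowed from the parallel minor. D (D–F#–A) is not: scale degree 3 in B major carries D#m (iii). In B minor the chord on that degree is D, so here it functions as bIII, borrowed from the parallel minor.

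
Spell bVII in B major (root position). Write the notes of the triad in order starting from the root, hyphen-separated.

A-C#-E

bVII is built on the lowered scale degree 7. In B major degree 7 is A#; lowered it becomes A. Building the major chord from the parallel minor on A: A–C#–E.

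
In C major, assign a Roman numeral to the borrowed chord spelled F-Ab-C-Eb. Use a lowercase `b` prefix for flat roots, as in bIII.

F is scale degree 4 in C major. Diatonically C major has F (IV) on that degree; F–Ab–C–Eb is instead the minor-seventh chord native to C minor, so it takes the label iv7.

iv7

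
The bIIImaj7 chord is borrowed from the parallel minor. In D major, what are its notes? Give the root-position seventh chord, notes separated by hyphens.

F-A-C-E

bIIImaj7 is built on the lowered scale degree 3. In D major degree 3 is F#; lowered it becomes F. Stacking thirds in D minor on F gives F–A–C–E.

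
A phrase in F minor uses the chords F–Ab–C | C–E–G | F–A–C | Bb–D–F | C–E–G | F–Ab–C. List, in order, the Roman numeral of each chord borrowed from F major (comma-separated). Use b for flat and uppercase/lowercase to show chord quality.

I, IV

F minor has the diatonic set Fm, Gdim, Ab, Bbm, C, Db, Eb (with V from harmonic minor). F–Ab–C = Fm and C–E–G = C are both diatonic. F–A–C doesn't fit — on degree 1 F minor would have Fm (i). F is the degree-1 chord of F major, so it is the borrowed I. Bb–D–F doesn't fit — on degree 4 F minor would have Bbm (iv). Bb is the degree-4 chord of F major, so it is the borrowed IV.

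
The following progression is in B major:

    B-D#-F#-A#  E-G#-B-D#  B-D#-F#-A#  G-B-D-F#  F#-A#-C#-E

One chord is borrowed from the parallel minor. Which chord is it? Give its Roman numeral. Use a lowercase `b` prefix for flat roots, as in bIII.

The diatonic triads in B major are B, C#m, D#m, E, F#, G#m, A#dim. B–D#–F#–A# = Bmaj7, E–G#–B–D# = Emaj7 and F#–A#–C#–E = F#7 all belong to that set. G–B–D–F# is not: scale degree 6 in B major carries G#m (vi). In B minor the chord on that degree is Gmaj7, so here it functions as bVImaj7, borrowed from the parallel minor.

bVImaj7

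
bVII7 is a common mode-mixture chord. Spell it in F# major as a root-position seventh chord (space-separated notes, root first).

bVII7 is built on the lowered scale degree 7. In F# major degree 7 is E#; lowered it becomes E. Building the dominant-seventh chord from the parallel minor on E: E–G#–B–D.

E G# B D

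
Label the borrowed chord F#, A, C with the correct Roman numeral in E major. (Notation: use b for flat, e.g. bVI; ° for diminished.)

F# is scale degree 2 in E major. Diatonically E major has F#m (ii) on that degree; F#–A–C is instead the diminished chord native to E minor, so it takes the label ii°.

ii°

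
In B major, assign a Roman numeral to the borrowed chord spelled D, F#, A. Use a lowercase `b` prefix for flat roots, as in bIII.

bIII

D is the lowered form of scale degree 3 in B major (the diatonic degree 3 is D#). D–F#–A is a major chord — the form found in B minor, not the diatonic iii (D#m). Borrowed into B major it is written bIII.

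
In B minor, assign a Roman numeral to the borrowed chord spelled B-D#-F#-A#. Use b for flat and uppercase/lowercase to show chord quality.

The root B is the diatonic 1st degree of B minor; the borrowing shows in the chord quality. The diatonic chord on degree 1 would be Bm (i), but B–D#–F#–A# is the major-seventh chord from B major. As a borrowed chord it is labeled Imaj7.

Imaj7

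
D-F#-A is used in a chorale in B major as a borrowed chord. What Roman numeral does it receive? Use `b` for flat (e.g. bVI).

bIII

The root D is the lowered 3rd scale degree — diatonically B major has D# there. The diatonic chord on degree 3 would be D#m (iii), but D–F#–A is the major chord from B minor. As a borrowed chord it is labeled bIII.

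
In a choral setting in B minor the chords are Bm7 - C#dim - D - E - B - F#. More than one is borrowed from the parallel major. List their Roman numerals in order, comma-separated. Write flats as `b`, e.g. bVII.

IV, I

In B minor (with V from harmonic minor) the diatonic chords are Bm, C#dim, D, Em, F#, G, A. Bm7, C#dim, D and F# are all diatonic. E (E–G#–B) is not: scale degree 4 in B minor carries Em (iv). In B major the chord on that degree is E, so here it functions as IV, borrowed from the parallel major. B (B–D#–F#) is not: scale degree 1 in B minor carries Bm (i). In B major the chord on that degree is B, so here it functions as I, borrowed from the parallel major.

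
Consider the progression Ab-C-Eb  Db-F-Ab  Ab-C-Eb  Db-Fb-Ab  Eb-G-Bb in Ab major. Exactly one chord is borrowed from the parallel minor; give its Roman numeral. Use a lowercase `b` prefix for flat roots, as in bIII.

iv

The diatonic triads in Ab major are Ab, Bbm, Cm, Db, Eb, Fm, Gdim. Ab–C–Eb = Ab, Db–F–Ab = Db and Eb–G–Bb = Eb all belong to that set. Db–Fb–Ab is not: scale degree 4 in Ab major carries Db (IV). In Ab minor the chord on that degree is Dbm, so here it functions as iv, borrowed from the parallel minor.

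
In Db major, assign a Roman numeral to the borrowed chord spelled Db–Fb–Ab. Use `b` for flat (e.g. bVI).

Db is scale degree 1 in Db major. The diatonic chord on degree 1 would be Db (I), but Db–Fb–Ab is the minor chord from Db minor. As a borrowed chord it is labeled i.

i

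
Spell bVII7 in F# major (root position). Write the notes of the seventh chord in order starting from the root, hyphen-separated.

bVII7 is built on the lowered scale degree 7. In F# major degree 7 is E#; lowered it becomes E. Building the dominant-seventh chord from the parallel minor on E: E–G#–B–D.

E-G#-B-D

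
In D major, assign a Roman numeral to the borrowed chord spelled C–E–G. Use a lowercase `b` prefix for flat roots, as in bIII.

bVII

In D major scale degree 7 is C#; C is its lowered form, from D minor. C–E–G is a major chord — the form found in D minor, not the diatonic vii° (C#dim). Borrowed into D major it is written bVII.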